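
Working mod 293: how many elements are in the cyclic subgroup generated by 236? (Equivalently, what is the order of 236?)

146

The order of 236 must divide p − 1 = 292 = 2^2 · 73.
Divisors: 1, 2, 4, 73, 146, 292.
Check each in increasing order: 236^1 ≡ 236;  236^2 ≡ 26;  236^4 ≡ 90;  236^73 ≡ 292;  236^146 ≡ 1.
Smallest exponent giving 1 is 146.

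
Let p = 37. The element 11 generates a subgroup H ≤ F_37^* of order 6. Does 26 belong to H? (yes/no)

yes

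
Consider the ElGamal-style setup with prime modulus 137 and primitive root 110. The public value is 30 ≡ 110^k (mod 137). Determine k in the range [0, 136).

74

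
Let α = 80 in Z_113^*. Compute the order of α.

The order of 80 must divide p − 1 = 112 = 2^4 · 7.
Divisors: 1, 2, 4, 7, 8, 14, 16, 28, 56, 112.
Check each in increasing order: 80^1 ≡ 80;  80^2 ≡ 72;  80^4 ≡ 99;  80^7 ≡ 42;  80^8 ≡ 83;  80^14 ≡ 69;  80^16 ≡ 109;  80^28 ≡ 15;  80^56 ≡ 112;  80^112 ≡ 1.
Smallest exponent giving 1 is 112.

112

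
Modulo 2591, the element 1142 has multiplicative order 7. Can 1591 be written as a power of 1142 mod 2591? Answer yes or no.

no

⟨1142⟩ has order 7; its elements mod 2591 are {1, 474, 891, 1035, 1142, 1850, 2380}.
1591 is not in this set.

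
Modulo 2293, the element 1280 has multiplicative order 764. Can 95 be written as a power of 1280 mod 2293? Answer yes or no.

no

95 ∈ ⟨1280⟩ iff 95^764 ≡ 1 (mod 2293), since |⟨1280⟩| = 764.
95^764 mod 2293 = 1303.
Since 1303 ≠ 1, 95 does not lie in the subgroup.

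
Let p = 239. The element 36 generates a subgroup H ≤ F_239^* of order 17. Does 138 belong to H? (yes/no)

no

138 ∈ ⟨36⟩ iff 138^17 ≡ 1 (mod 239), since |⟨36⟩| = 17.
138^17 mod 239 = 238.
Since 238 ≠ 1, 138 does not lie in the subgroup.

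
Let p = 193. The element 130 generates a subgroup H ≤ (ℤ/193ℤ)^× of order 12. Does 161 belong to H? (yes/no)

161 ∈ ⟨130⟩ iff 161^12 ≡ 1 (mod 193), since |⟨130⟩| = 12.
161^12 mod 193 = 150.
Since 150 ≠ 1, 161 does not lie in the subgroup.

no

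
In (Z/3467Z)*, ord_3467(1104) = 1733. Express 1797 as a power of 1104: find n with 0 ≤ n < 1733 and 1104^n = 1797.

1366

Baby-step giant-step with m = ceil(sqrt(1733)) = 42.
Baby table (1104^j mod 3467 for j=0..41):
  0:1  1:1104  2:1899  3:2428  4:521  5:3129  6:1284  7:3000
  8:1015  9:719  10:3300  11:2850  12:1831  13:163  14:3135  15:974
  16:526  17:1715  18:378  19:1272  20:153  21:2496  22:2786  23:515
  24:3439  25:291  26:2300  27:1356  28:2747  29:2530  30:2185  31:2675
  32:2783  33:670  34:1209  35:3408  36:737  37:2370  38:2362  39:464
  40:2607  41:518
Giant step factor: 1104^(-42) ≡ 2425 (mod 3467).
Scan 1797·2425^i mod 3467 for i = 0, 1, …:
  i=0: 1797   i=1: 3173   i=2: 1252   i=3: 2475
  i=4: 498   i=5: 1134   i=6: 619   i=7: 3331
  i=8: 3032   i=9: 2560     …   i=31: 3278
  i=32: 2786
Match at i=32, j=22: n = 32·42 + 22 = 1366.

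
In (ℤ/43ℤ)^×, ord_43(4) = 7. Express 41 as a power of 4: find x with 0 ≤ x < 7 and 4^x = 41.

Successive powers of 4 modulo 43:
  4^0=1  4^1=4  4^2=16  4^3=21  4^4=41
So 4^4 ≡ 41 (mod 43), giving x = 4.

4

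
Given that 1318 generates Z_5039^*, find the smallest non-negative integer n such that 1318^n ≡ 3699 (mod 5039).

Baby-step giant-step with m = ceil(sqrt(5038)) = 71.
Baby table (1318^j mod 5039 for j=0..70):
  0:1  1:1318  2:3708  3:4353  4:2872  5:1007  6:1969  7:57
  8:4580  9:4757  10:1210  11:2456  12:1970  13:1375  14:3249  15:4071
  16:4082  17:3463  18:3939  19:1432  20:2790  21:3789  22:253  23:880
  24:870  25:2807  26:1000  27:2821  28:4335  29:4343  30:4809  31:4239
  32:3790  33:1571  34:4588  35:184  36:640  37:2007  38:4790  39:4392
  40:3884  41:4527  42:410  43:1207  44:3541  45:924  46:3433  47:4711
  48:1050  49:3214  50:3292  51:277  52:2278  53:4199  54:1460  55:4421
  56:1794  57:1201  58:672  59:3871  60:2510  61:2596  62:47  63:1478
  64:2950  65:3031  66:3970  67:1978  68:1841  69:2679  70:3622
Giant step factor: 1318^(-71) ≡ 1585 (mod 5039).
Scan 3699·1585^i mod 5039 for i = 0, 1, …:
  i=0: 3699   i=1: 2558   i=2: 3074   i=3: 4616
  i=4: 4771   i=5: 3535   i=6: 4646   i=7: 1931
  i=8: 1962   i=9: 707     …   i=68: 2185
  i=69: 1432
Match at i=69, j=19: n = 69·71 + 19 = 4918.

4918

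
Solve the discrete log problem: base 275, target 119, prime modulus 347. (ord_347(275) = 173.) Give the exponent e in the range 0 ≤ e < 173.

50

Baby-step giant-step with m = ceil(sqrt(173)) = 14.
Baby table (275^j mod 347 for j=0..13):
  0:1  1:275  2:326  3:124  4:94  5:172  6:108  7:205
  8:161  9:206  10:89  11:185  12:213  13:279
Giant step factor: 275^(-14) ≡ 137 (mod 347).
Scan 119·137^i mod 347 for i = 0, 1, …:
  i=0: 119   i=1: 341   i=2: 219   i=3: 161
Match at i=3, j=8: e = 3·14 + 8 = 50.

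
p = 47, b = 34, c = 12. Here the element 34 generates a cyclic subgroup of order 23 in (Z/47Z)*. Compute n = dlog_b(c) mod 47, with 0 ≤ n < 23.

3

Successive powers of 34 modulo 47:
  34^0=1  34^1=34  34^2=28  34^3=12
So 34^3 ≡ 12 (mod 47), giving n = 3.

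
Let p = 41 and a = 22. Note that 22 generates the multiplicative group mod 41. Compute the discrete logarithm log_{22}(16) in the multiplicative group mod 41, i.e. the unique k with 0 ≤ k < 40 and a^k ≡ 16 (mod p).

16

Successive powers of 22 modulo 41:
  22^0=1  22^1=22  22^2=33  22^3=29  22^4=23  22^5=14
  22^6=21  22^7=11  22^8=37  22^9=35  22^10=32  22^11=7
  22^12=31  22^13=26  22^14=39  22^15=38  22^16=16
So 22^16 ≡ 16 (mod 41), giving k = 16.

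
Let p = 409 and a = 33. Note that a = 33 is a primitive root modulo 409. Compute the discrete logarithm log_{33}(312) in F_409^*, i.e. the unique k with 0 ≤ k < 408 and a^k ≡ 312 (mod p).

127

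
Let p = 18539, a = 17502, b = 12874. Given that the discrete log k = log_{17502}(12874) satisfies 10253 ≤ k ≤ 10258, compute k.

10256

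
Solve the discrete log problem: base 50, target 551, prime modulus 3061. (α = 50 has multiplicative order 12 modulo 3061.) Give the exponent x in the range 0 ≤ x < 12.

11

Successive powers of 50 modulo 3061:
  50^0=1  50^1=50  50^2=2500  50^3=2560  50^4=2499  50^5=2510
  50^6=3060  50^7=3011  50^8=561  50^9=501  50^10=562  50^11=551
So 50^11 ≡ 551 (mod 3061), giving x = 11.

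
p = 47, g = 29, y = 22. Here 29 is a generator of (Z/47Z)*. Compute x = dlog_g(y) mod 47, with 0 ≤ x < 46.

Baby-step giant-step with m = ceil(sqrt(46)) = 7.
Baby table (29^j mod 47 for j=0..6):
  0:1  1:29  2:42  3:43  4:25  5:20  6:16
Giant step factor: 29^(-7) ≡ 39 (mod 47).
Scan 22·39^i mod 47 for i = 0, 1, …:
  i=0: 22   i=1: 12   i=2: 45   i=3: 16
Match at i=3, j=6: x = 3·7 + 6 = 27.

27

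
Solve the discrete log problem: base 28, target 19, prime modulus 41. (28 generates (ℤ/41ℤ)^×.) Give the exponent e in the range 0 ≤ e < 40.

Successive powers of 28 modulo 41:
  28^0=1  28^1=28  28^2=5  28^3=17  28^4=25  28^5=3
  28^6=2  28^7=15  28^8=10  28^9=34  28^10=9  28^11=6
  28^12=4  28^13=30  28^14=20  28^15=27  28^16=18  28^17=12
  28^18=8  28^19=19
So 28^19 ≡ 19 (mod 41), giving e = 19.

19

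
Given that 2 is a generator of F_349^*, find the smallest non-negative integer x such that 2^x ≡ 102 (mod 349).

285

Baby-step giant-step with m = ceil(sqrt(348)) = 19.
Baby table (2^j mod 349 for j=0..18):
  0:1  1:2  2:4  3:8  4:16  5:32  6:64  7:128
  8:256  9:163  10:326  11:303  12:257  13:165  14:330  15:311
  16:273  17:197  18:45
Giant step factor: 2^(-19) ≡ 159 (mod 349).
Scan 102·159^i mod 349 for i = 0, 1, …:
  i=0: 102   i=1: 164   i=2: 250   i=3: 313
  i=4: 209   i=5: 76   i=6: 218   i=7: 111
  i=8: 199   i=9: 231     …   i=14: 90
  i=15: 1
Match at i=15, j=0: x = 15·19 + 0 = 285.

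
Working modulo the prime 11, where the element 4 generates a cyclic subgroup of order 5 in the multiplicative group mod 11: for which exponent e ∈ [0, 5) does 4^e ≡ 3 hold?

4

Successive powers of 4 modulo 11:
  4^0=1  4^1=4  4^2=5  4^3=9  4^4=3
So 4^4 ≡ 3 (mod 11), giving e = 4.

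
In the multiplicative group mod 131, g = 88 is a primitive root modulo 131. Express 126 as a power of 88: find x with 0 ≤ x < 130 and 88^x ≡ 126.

79

Baby-step giant-step with m = ceil(sqrt(130)) = 12.
Baby table (88^j mod 131 for j=0..11):
  0:1  1:88  2:15  3:10  4:94  5:19  6:100  7:23
  8:59  9:83  10:99  11:66
Giant step factor: 88^(-12) ≡ 3 (mod 131).
Scan 126·3^i mod 131 for i = 0, 1, …:
  i=0: 126   i=1: 116   i=2: 86   i=3: 127
  i=4: 119   i=5: 95   i=6: 23
Match at i=6, j=7: x = 6·12 + 7 = 79.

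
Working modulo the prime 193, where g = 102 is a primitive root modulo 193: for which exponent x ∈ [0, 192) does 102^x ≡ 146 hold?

73

Baby-step giant-step with m = ceil(sqrt(192)) = 14.
Baby table (102^j mod 193 for j=0..13):
  0:1  1:102  2:175  3:94  4:131  5:45  6:151  7:155
  8:177  9:105  10:95  11:40  12:27  13:52
Giant step factor: 102^(-14) ≡ 110 (mod 193).
Scan 146·110^i mod 193 for i = 0, 1, …:
  i=0: 146   i=1: 41   i=2: 71   i=3: 90
  i=4: 57   i=5: 94
Match at i=5, j=3: x = 5·14 + 3 = 73.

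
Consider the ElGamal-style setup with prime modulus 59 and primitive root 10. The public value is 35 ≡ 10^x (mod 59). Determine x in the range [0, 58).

Baby-step giant-step with m = ceil(sqrt(58)) = 8.
Baby table (10^j mod 59 for j=0..7):
  0:1  1:10  2:41  3:56  4:29  5:54  6:9  7:31
Giant step factor: 10^(-8) ≡ 4 (mod 59).
Scan 35·4^i mod 59 for i = 0, 1, …:
  i=0: 35   i=1: 22   i=2: 29
Match at i=2, j=4: x = 2·8 + 4 = 20.

20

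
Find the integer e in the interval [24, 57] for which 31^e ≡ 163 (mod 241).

29

Compute 31^24 mod 241 = 36, then multiply by 31 repeatedly:
  31^24=36  31^25=152  31^26=133  31^27=26  31^28=83
  31^29=163
Found 163 at exponent 29.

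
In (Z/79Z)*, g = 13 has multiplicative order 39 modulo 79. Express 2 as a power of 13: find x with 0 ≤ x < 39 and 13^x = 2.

Successive powers of 13 modulo 79:
  13^0=1  13^1=13  13^2=11  13^3=64  13^4=42  13^5=72
  13^6=67  13^7=2
So 13^7 ≡ 2 (mod 79), giving x = 7.

7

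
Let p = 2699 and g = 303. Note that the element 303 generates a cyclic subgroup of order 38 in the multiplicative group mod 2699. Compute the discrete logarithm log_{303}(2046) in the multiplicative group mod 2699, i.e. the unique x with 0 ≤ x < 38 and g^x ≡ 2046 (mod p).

Successive powers of 303 modulo 2699:
  303^0=1  303^1=303  303^2=43  303^3=2233  303^4=1849  303^5=1554
  303^6=1236  303^7=2046
So 303^7 ≡ 2046 (mod 2699), giving x = 7.

7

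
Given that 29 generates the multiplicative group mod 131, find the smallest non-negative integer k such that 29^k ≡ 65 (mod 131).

Successive powers of 29 modulo 131:
  29^0=1  29^1=29  29^2=55  29^3=23  29^4=12  29^5=86
  29^6=5  29^7=14  29^8=13  29^9=115  29^10=60  29^11=37
  29^12=25  29^13=70  29^14=65
So 29^14 ≡ 65 (mod 131), giving k = 14.

14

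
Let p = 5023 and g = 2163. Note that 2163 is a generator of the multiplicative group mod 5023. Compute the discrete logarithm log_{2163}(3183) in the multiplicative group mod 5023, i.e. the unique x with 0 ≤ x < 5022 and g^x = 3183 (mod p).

4925

Baby-step giant-step with m = ceil(sqrt(5022)) = 71.
Baby table (2163^j mod 5023 for j=0..70):
  0:1  1:2163  2:2156  3:2084  4:2061  5:2542  6:3184  7:459
  8:3286  9:73  10:2186  11:1675  12:1442  13:4786  14:4738  15:1374
  16:3369  17:3797  18:306  19:3865  20:1723  21:4806  22:2791  23:4310
  24:4865  25:4833  26:916  27:2246  28:857  29:204  30:4251  31:2823
  32:3204  33:3535  34:1199  35:1569  36:3222  37:2285  38:4846  39:3920
  40:136  41:2834  42:1882  43:2136  44:4031  45:4148  46:1046  47:2148
  48:4872  49:4905  50:939  51:1765  52:215  53:2929  54:1424  55:1013
  56:1091  57:4046  58:1432  59:3248  60:3270  61:626  62:2851  63:3492
  64:3627  65:4298  66:4024  67:4076  68:1023  69:2629  70:491
Giant step factor: 2163^(-71) ≡ 2288 (mod 5023).
Scan 3183·2288^i mod 5023 for i = 0, 1, …:
  i=0: 3183   i=1: 4377   i=2: 3737   i=3: 1110
  i=4: 3065   i=5: 612   i=6: 3862   i=7: 799
  i=8: 4763   i=9: 2857     …   i=68: 2749
  i=69: 916
Match at i=69, j=26: x = 69·71 + 26 = 4925.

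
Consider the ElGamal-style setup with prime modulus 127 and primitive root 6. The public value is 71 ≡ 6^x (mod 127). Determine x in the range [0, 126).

Baby-step giant-step with m = ceil(sqrt(126)) = 12.
Baby table (6^j mod 127 for j=0..11):
  0:1  1:6  2:36  3:89  4:26  5:29  6:47  7:28
  8:41  9:119  10:79  11:93
Giant step factor: 6^(-12) ≡ 94 (mod 127).
Scan 71·94^i mod 127 for i = 0, 1, …:
  i=0: 71   i=1: 70   i=2: 103   i=3: 30
  i=4: 26
Match at i=4, j=4: x = 4·12 + 4 = 52.

52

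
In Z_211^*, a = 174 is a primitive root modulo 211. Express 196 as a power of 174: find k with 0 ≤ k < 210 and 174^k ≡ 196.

70

Baby-step giant-step with m = ceil(sqrt(210)) = 15.
Baby table (174^j mod 211 for j=0..14):
  0:1  1:174  2:103  3:198  4:59  5:138  6:169  7:77
  8:105  9:124  10:54  11:112  12:76  13:142  14:21
Giant step factor: 174^(-15) ≡ 63 (mod 211).
Scan 196·63^i mod 211 for i = 0, 1, …:
  i=0: 196   i=1: 110   i=2: 178   i=3: 31
  i=4: 54
Match at i=4, j=10: k = 4·15 + 10 = 70.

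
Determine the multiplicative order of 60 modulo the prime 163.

81

The order of 60 must divide p − 1 = 162 = 2 · 3^4.
Divisors: 1, 2, 3, 6, 9, 18, 27, 54, 81, 162.
Check each in increasing order: 60^1 ≡ 60;  60^2 ≡ 14;  60^3 ≡ 25;  60^6 ≡ 136;  60^9 ≡ 140;  60^18 ≡ 40;  60^27 ≡ 58;  60^54 ≡ 104;  60^81 ≡ 1.
Smallest exponent giving 1 is 81.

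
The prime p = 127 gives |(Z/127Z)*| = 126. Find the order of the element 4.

7

The order of 4 must divide p − 1 = 126 = 2 · 3^2 · 7.
Divisors: 1, 2, 3, 6, 7, 9, 14, 18, 21, 42, 63, 126.
Check each in increasing order: 4^1 ≡ 4;  4^2 ≡ 16;  4^3 ≡ 64;  4^6 ≡ 32;  4^7 ≡ 1.
Smallest exponent giving 1 is 7.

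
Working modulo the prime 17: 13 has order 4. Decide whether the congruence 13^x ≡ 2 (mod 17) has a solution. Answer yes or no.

no

⟨13⟩ has order 4; its elements mod 17 are {1, 4, 13, 16}.
2 is not in this set.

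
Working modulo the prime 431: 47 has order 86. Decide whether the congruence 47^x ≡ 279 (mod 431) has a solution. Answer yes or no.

279 ∈ ⟨47⟩ iff 279^86 ≡ 1 (mod 431), since |⟨47⟩| = 86.
279^86 mod 431 = 245.
Since 245 ≠ 1, 279 does not lie in the subgroup.

no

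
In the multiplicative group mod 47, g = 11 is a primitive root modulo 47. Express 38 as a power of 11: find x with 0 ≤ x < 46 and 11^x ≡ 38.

Baby-step giant-step with m = ceil(sqrt(46)) = 7.
Baby table (11^j mod 47 for j=0..6):
  0:1  1:11  2:27  3:15  4:24  5:29  6:37
Giant step factor: 11^(-7) ≡ 44 (mod 47).
Scan 38·44^i mod 47 for i = 0, 1, …:
  i=0: 38   i=1: 27
Match at i=1, j=2: x = 1·7 + 2 = 9.

9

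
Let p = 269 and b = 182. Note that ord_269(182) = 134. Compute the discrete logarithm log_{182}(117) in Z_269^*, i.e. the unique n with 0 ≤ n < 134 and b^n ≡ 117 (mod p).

Baby-step giant-step with m = ceil(sqrt(134)) = 12.
Baby table (182^j mod 269 for j=0..11):
  0:1  1:182  2:37  3:9  4:24  5:64  6:81  7:216
  8:38  9:191  10:61  11:73
Giant step factor: 182^(-12) ≡ 41 (mod 269).
Scan 117·41^i mod 269 for i = 0, 1, …:
  i=0: 117   i=1: 224   i=2: 38
Match at i=2, j=8: n = 2·12 + 8 = 32.

32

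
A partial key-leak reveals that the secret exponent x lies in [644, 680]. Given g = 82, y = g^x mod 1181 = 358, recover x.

663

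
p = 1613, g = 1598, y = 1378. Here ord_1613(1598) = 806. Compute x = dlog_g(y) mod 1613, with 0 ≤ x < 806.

Baby-step giant-step with m = ceil(sqrt(806)) = 29.
Baby table (1598^j mod 1613 for j=0..28):
  0:1  1:1598  2:225  3:1464  4:622  5:348  6:1232  7:876
  8:1377  9:314  10:129  11:1291  12:1604  13:135  14:1201  15:1341
  16:854  17:94  18:203  19:181  20:511  21:400  22:452  23:1285
  24:81  25:398  26:482  27:835  28:379
Giant step factor: 1598^(-29) ≡ 490 (mod 1613).
Scan 1378·490^i mod 1613 for i = 0, 1, …:
  i=0: 1378   i=1: 986   i=2: 853   i=3: 203
Match at i=3, j=18: x = 3·29 + 18 = 105.

105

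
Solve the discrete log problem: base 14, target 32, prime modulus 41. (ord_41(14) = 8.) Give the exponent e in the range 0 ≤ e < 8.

2

Successive powers of 14 modulo 41:
  14^0=1  14^1=14  14^2=32
So 14^2 ≡ 32 (mod 41), giving e = 2.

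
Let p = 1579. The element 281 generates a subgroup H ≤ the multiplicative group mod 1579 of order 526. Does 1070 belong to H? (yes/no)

yes

1070 ∈ ⟨281⟩ iff 1070^526 ≡ 1 (mod 1579), since |⟨281⟩| = 526.
1070^526 mod 1579 = 1.
Since 1 = 1, 1070 lies in the subgroup.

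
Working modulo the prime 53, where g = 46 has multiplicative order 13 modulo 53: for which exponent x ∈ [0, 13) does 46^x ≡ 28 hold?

3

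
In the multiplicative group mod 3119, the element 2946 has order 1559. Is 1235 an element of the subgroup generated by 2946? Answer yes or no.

yes

1235 ∈ ⟨2946⟩ iff 1235^1559 ≡ 1 (mod 3119), since |⟨2946⟩| = 1559.
1235^1559 mod 3119 = 1.
Since 1 = 1, 1235 lies in the subgroup.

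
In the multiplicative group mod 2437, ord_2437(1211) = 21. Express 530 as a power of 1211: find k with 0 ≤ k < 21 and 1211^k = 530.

18

Successive powers of 1211 modulo 2437:
  1211^0=1  1211^1=1211  1211^2=1884  1211^3=492  1211^4=1184  1211^5=868
  1211^6=801  1211^7=85  1211^8=581  1211^9=1735  1211^10=391  1211^11=723
  1211^12=670  1211^13=2286  1211^14=2351  1211^15=645  1211^16=1255  1211^17=1554
  1211^18=530
So 1211^18 ≡ 530 (mod 2437), giving k = 18.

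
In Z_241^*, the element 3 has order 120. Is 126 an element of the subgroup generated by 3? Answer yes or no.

no

126 ∈ ⟨3⟩ iff 126^120 ≡ 1 (mod 241), since |⟨3⟩| = 120.
126^120 mod 241 = 240.
Since 240 ≠ 1, 126 does not lie in the subgroup.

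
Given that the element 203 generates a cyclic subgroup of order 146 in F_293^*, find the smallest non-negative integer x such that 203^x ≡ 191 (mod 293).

Successive powers of 203 modulo 293:
  203^0=1  203^1=203  203^2=189  203^3=277  203^4=268  203^5=199
  203^6=256  203^7=107  203^8=39  203^9=6  203^10=46  203^11=255
  203^12=197  203^13=143  203^14=22  203^15=71  203^16=56  203^17=234
  203^18=36  203^19=276  203^20=65  203^21=10  203^22=272  203^23=132
  203^24=133  203^25=43  203^26=232  203^27=216  203^28=191
So 203^28 ≡ 191 (mod 293), giving x = 28.

28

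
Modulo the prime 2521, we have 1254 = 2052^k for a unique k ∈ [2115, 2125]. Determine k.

Compute 2052^2115 mod 2521 = 1827, then multiply by 2052 repeatedly:
  2052^2115=1827  2052^2116=277  2052^2117=1179  2052^2118=1669  2052^2119=1270
  2052^2120=1847  2052^2121=981  2052^2122=1254
Found 1254 at exponent 2122.

2122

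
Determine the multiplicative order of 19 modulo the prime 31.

15

The order of 19 must divide p − 1 = 30 = 2 · 3 · 5.
Divisors: 1, 2, 3, 5, 6, 10, 15, 30.
Check each in increasing order: 19^1 ≡ 19;  19^2 ≡ 20;  19^3 ≡ 8;  19^5 ≡ 5;  19^6 ≡ 2;  19^10 ≡ 25;  19^15 ≡ 1.
Smallest exponent giving 1 is 15.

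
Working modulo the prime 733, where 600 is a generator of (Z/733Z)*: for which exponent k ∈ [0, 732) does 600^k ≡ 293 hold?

3

Successive powers of 600 modulo 733:
  600^0=1  600^1=600  600^2=97  600^3=293
So 600^3 ≡ 293 (mod 733), giving k = 3.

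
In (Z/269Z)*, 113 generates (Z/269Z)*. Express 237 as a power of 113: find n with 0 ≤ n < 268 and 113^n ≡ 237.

89

Baby-step giant-step with m = ceil(sqrt(268)) = 17.
Baby table (113^j mod 269 for j=0..16):
  0:1  1:113  2:126  3:250  4:5  5:27  6:92  7:174
  8:25  9:135  10:191  11:63  12:125  13:137  14:148  15:46
  16:87
Giant step factor: 113^(-17) ≡ 183 (mod 269).
Scan 237·183^i mod 269 for i = 0, 1, …:
  i=0: 237   i=1: 62   i=2: 48   i=3: 176
  i=4: 197   i=5: 5
Match at i=5, j=4: n = 5·17 + 4 = 89.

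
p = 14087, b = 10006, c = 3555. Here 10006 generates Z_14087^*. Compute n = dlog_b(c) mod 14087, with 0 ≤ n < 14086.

Baby-step giant-step with m = ceil(sqrt(14086)) = 119.
Baby table (10006^j mod 14087 for j=0..118):
  0:1  1:10006  2:3727  3:4073  4:747  5:8372  6:8930  7:13826
  8:8616  9:13343  10:7559  11:2251  12:12480  13:7712  14:11773  15:5144
  16:11053  17:13368  18:4143  19:10904  20:1609  21:12300  22:9768  23:3002
  24:4528  25:3376  26:13717  27:2661  28:1536  29:299  30:5350  31:1500
  32:6345  33:12048  34:9829  35:7627  36:6483  37:12350  38:2936  39:6221
  40:10960  41:12552  42:9707  43:12464  44:2573  45:8489  46:10411  47:13188
  48:6199  49:2133  50:993  51:4623  52:10117  53:1520  54:9247  55:2066
  56:6767  57:8480  58:4879  59:7819  60:11803  61:9497  62:10167  63:8775
  64:12466  65:8498  66:1856  67:4470  68:595  69:8856  70:5906  71:471
  72:7768  73:8629  74:2551  75:13749  76:12939  77:8104  78:3852  79:1080
  80:1751  81:10365  82:3696  83:3801  84:11993  85:8892  86:13947  87:7860
  88:13526  89:7347  90:8116  91:11228  92:3543  93:8366  94:5242  95:5551
  96:12352  97:8861  98:13675  99:5019  100:14046  101:12364  102:2150  103:2051
  104:11634  105:8923  106:132  107:10701  108:13006  109:2330  110:14082  111:6318
  112:9539  113:7809  114:10352  115:401  116:11698  117:1305  118:13268
Giant step factor: 10006^(-119) ≡ 2185 (mod 14087).
Scan 3555·2185^i mod 14087 for i = 0, 1, …:
  i=0: 3555   i=1: 5738   i=2: 100   i=3: 7195
  i=4: 14070   i=5: 5116   i=6: 7469   i=7: 7019
  i=8: 9859   i=9: 2892     …   i=37: 12473
  i=38: 9247
Match at i=38, j=54: n = 38·119 + 54 = 4576.

4576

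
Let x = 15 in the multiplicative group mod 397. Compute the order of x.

The order of 15 must divide p − 1 = 396 = 2^2 · 3^2 · 11.
Divisors: 1, 2, 3, 4, 6, 9, 11, 12, 18, 22, 33, 36, 44, 66, 99, 132, 198, 396.
Check each in increasing order: 15^1 ≡ 15;  15^2 ≡ 225;  15^3 ≡ 199;  15^4 ≡ 206;  15^6 ≡ 298;  15^9 ≡ 149;  15^11 ≡ 177;  15^12 ≡ 273;  15^18 ≡ 366;  15^22 ≡ 363;  15^33 ≡ 334;  15^36 ≡ 167;  15^44 ≡ 362;  15^66 ≡ 396;  15^99 ≡ 63;  15^132 ≡ 1.
Smallest exponent giving 1 is 132.

132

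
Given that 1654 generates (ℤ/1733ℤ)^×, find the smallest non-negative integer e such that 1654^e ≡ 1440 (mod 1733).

Baby-step giant-step with m = ceil(sqrt(1732)) = 42.
Baby table (1654^j mod 1733 for j=0..41):
  0:1  1:1654  2:1042  3:866  4:906  5:1212  6:1300  7:1280
  8:1127  9:1083  10:1093  11:303  12:325  13:320  14:715  15:704
  16:1573  17:509  18:1381  19:80  20:612  21:176  22:1693  23:1427
  24:1645  25:20  26:153  27:44  28:1723  29:790  30:1711  31:5
  32:1338  33:11  34:864  35:1064  36:861  37:1301  38:1201  39:436
  40:216  41:266
Giant step factor: 1654^(-42) ≡ 787 (mod 1733).
Scan 1440·787^i mod 1733 for i = 0, 1, …:
  i=0: 1440   i=1: 1631   i=2: 1177   i=3: 877
  i=4: 465   i=5: 292   i=6: 1048   i=7: 1601
  i=8: 96   i=9: 1033     …   i=34: 55
  i=35: 1693
Match at i=35, j=22: e = 35·42 + 22 = 1492.

1492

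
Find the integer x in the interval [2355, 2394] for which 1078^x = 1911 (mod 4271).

2357

Compute 1078^2355 mod 4271 = 1004, then multiply by 1078 repeatedly:
  1078^2355=1004  1078^2356=1749  1078^2357=1911
Found 1911 at exponent 2357.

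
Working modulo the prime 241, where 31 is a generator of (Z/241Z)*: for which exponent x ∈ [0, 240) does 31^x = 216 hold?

36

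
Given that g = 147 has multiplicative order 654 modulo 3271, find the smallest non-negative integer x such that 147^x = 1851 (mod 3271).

582

Baby-step giant-step with m = ceil(sqrt(654)) = 26.
Baby table (147^j mod 3271 for j=0..25):
  0:1  1:147  2:1983  3:382  4:547  5:1905  6:2000  7:2881
  8:1548  9:1857  10:1486  11:2556  12:2838  13:1769  14:1634  15:1415
  16:1932  17:2698  18:815  19:2049  20:271  21:585  22:949  23:2121
  24:1042  25:2708
Giant step factor: 147^(-26) ≡ 3062 (mod 3271).
Scan 1851·3062^i mod 3271 for i = 0, 1, …:
  i=0: 1851   i=1: 2390   i=2: 953   i=3: 354
  i=4: 1247   i=5: 1057   i=6: 1515   i=7: 652
  i=8: 1114   i=9: 2686     …   i=21: 212
  i=22: 1486
Match at i=22, j=10: x = 22·26 + 10 = 582.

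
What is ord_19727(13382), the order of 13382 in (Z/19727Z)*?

19726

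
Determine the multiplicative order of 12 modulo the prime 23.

11

The order of 12 must divide p − 1 = 22 = 2 · 11.
Divisors: 1, 2, 11, 22.
Check each in increasing order: 12^1 ≡ 12;  12^2 ≡ 6;  12^11 ≡ 1.
Smallest exponent giving 1 is 11.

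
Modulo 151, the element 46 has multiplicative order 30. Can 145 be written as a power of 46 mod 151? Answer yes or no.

145 ∈ ⟨46⟩ iff 145^30 ≡ 1 (mod 151), since |⟨46⟩| = 30.
145^30 mod 151 = 59.
Since 59 ≠ 1, 145 does not lie in the subgroup.

no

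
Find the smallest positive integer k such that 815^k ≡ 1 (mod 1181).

590

The order of 815 must divide p − 1 = 1180 = 2^2 · 5 · 59.
Divisors: 1, 2, 4, 5, 10, 20, 59, 118, 236, 295, 590, 1180.
Check each in increasing order: 815^1 ≡ 815;  815^2 ≡ 503;  815^4 ≡ 275;  815^5 ≡ 916;  815^10 ≡ 546;  815^20 ≡ 504;  815^59 ≡ 1100;  815^118 ≡ 656;  815^236 ≡ 452;  815^295 ≡ 1180;  815^590 ≡ 1.
Smallest exponent giving 1 is 590.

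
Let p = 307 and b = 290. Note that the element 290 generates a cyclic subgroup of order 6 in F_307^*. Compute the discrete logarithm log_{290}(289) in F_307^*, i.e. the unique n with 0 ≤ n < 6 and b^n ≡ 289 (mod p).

2

Successive powers of 290 modulo 307:
  290^0=1  290^1=290  290^2=289
So 290^2 ≡ 289 (mod 307), giving n = 2.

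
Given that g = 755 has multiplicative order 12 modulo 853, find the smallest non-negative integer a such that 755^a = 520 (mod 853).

3

Successive powers of 755 modulo 853:
  755^0=1  755^1=755  755^2=221  755^3=520
So 755^3 ≡ 520 (mod 853), giving a = 3.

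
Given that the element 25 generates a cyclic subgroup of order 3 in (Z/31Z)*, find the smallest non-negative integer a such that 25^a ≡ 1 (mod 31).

0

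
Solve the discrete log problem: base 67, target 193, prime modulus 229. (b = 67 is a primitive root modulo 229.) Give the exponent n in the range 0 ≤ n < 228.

56

Baby-step giant-step with m = ceil(sqrt(228)) = 16.
Baby table (67^j mod 229 for j=0..15):
  0:1  1:67  2:138  3:86  4:37  5:189  6:68  7:205
  8:224  9:123  10:226  11:28  12:44  13:200  14:118  15:120
Giant step factor: 67^(-16) ≡ 55 (mod 229).
Scan 193·55^i mod 229 for i = 0, 1, …:
  i=0: 193   i=1: 81   i=2: 104   i=3: 224
Match at i=3, j=8: n = 3·16 + 8 = 56.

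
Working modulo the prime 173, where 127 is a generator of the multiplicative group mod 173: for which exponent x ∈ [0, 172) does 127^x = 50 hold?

Baby-step giant-step with m = ceil(sqrt(172)) = 14.
Baby table (127^j mod 173 for j=0..13):
  0:1  1:127  2:40  3:63  4:43  5:98  6:163  7:114
  8:119  9:62  10:89  11:58  12:100  13:71
Giant step factor: 127^(-14) ≡ 33 (mod 173).
Scan 50·33^i mod 173 for i = 0, 1, …:
  i=0: 50   i=1: 93   i=2: 128   i=3: 72
  i=4: 127
Match at i=4, j=1: x = 4·14 + 1 = 57.

57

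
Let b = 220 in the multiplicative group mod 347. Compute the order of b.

346

The order of 220 must divide p − 1 = 346 = 2 · 173.
Divisors: 1, 2, 173, 346.
Check each in increasing order: 220^1 ≡ 220;  220^2 ≡ 167;  220^173 ≡ 346;  220^346 ≡ 1.
Smallest exponent giving 1 is 346.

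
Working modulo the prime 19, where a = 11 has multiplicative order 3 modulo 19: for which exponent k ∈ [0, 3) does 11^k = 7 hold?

Successive powers of 11 modulo 19:
  11^0=1  11^1=11  11^2=7
So 11^2 ≡ 7 (mod 19), giving k = 2.

2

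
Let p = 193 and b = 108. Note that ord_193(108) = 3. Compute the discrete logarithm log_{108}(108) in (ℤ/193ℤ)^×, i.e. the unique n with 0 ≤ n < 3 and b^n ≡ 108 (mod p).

1

Successive powers of 108 modulo 193:
  108^0=1  108^1=108
So 108^1 ≡ 108 (mod 193), giving n = 1.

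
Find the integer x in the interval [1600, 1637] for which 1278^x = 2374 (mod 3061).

Compute 1278^1600 mod 3061 = 1030, then multiply by 1278 repeatedly:
  1278^1600=1030  1278^1601=110  1278^1602=2835  1278^1603=1967  1278^1604=745
  1278^1605=139  1278^1606=104  1278^1607=1289  1278^1608=524  1278^1609=2374
Found 2374 at exponent 1609.

1609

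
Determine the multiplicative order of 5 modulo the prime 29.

14

The order of 5 must divide p − 1 = 28 = 2^2 · 7.
Divisors: 1, 2, 4, 7, 14, 28.
Check each in increasing order: 5^1 ≡ 5;  5^2 ≡ 25;  5^4 ≡ 16;  5^7 ≡ 28;  5^14 ≡ 1.
Smallest exponent giving 1 is 14.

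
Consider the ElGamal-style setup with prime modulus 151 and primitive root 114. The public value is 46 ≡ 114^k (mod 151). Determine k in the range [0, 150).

Baby-step giant-step with m = ceil(sqrt(150)) = 13.
Baby table (114^j mod 151 for j=0..12):
  0:1  1:114  2:10  3:83  4:100  5:75  6:94  7:146
  8:34  9:101  10:38  11:104  12:78
Giant step factor: 114^(-13) ≡ 71 (mod 151).
Scan 46·71^i mod 151 for i = 0, 1, …:
  i=0: 46   i=1: 95   i=2: 101
Match at i=2, j=9: k = 2·13 + 9 = 35.

35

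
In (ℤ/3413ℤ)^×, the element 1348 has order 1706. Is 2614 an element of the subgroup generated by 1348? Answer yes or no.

no

2614 ∈ ⟨1348⟩ iff 2614^1706 ≡ 1 (mod 3413), since |⟨1348⟩| = 1706.
2614^1706 mod 3413 = 3412.
Since 3412 ≠ 1, 2614 does not lie in the subgroup.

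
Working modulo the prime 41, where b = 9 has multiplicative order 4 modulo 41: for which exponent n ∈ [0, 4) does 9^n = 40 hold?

2

Successive powers of 9 modulo 41:
  9^0=1  9^1=9  9^2=40
So 9^2 ≡ 40 (mod 41), giving n = 2.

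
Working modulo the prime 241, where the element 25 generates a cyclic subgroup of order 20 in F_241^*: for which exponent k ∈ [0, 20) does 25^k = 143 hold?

Successive powers of 25 modulo 241:
  25^0=1  25^1=25  25^2=143
So 25^2 ≡ 143 (mod 241), giving k = 2.

2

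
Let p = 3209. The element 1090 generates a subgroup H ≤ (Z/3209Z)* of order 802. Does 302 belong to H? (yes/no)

yes

302 ∈ ⟨1090⟩ iff 302^802 ≡ 1 (mod 3209), since |⟨1090⟩| = 802.
302^802 mod 3209 = 1.
Since 1 = 1, 302 lies in the subgroup.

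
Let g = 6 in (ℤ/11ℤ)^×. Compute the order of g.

10

The order of 6 must divide p − 1 = 10 = 2 · 5.
Divisors: 1, 2, 5, 10.
Check each in increasing order: 6^1 ≡ 6;  6^2 ≡ 3;  6^5 ≡ 10;  6^10 ≡ 1.
Smallest exponent giving 1 is 10.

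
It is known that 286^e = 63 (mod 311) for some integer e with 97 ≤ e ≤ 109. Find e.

Compute 286^97 mod 311 = 257, then multiply by 286 repeatedly:
  286^97=257  286^98=106  286^99=149  286^100=7  286^101=136
  286^102=21  286^103=97  286^104=63
Found 63 at exponent 104.

104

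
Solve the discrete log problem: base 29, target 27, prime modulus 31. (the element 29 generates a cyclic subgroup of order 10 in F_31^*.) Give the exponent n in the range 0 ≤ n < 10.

7

Successive powers of 29 modulo 31:
  29^0=1  29^1=29  29^2=4  29^3=23  29^4=16  29^5=30
  29^6=2  29^7=27
So 29^7 ≡ 27 (mod 31), giving n = 7.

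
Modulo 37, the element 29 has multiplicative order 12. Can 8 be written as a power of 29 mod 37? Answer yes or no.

yes

⟨29⟩ has order 12; its elements mod 37 are {1, 6, 8, 10, 11, 14, 23, 26, 27, 29, 31, 36}.
8 is in this set.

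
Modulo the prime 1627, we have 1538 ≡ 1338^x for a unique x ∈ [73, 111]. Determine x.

85

Compute 1338^73 mod 1627 = 1493, then multiply by 1338 repeatedly:
  1338^73=1493  1338^74=1305  1338^75=319  1338^76=548  1338^77=1074
  1338^78=371  1338^79=163  1338^80=76  1338^81=814  1338^82=669
  1338^83=272  1338^84=1115  1338^85=1538
Found 1538 at exponent 85.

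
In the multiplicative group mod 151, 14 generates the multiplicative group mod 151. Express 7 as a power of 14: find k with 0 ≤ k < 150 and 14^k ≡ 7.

41

Baby-step giant-step with m = ceil(sqrt(150)) = 13.
Baby table (14^j mod 151 for j=0..12):
  0:1  1:14  2:45  3:26  4:62  5:113  6:72  7:102
  8:69  9:60  10:85  11:133  12:50
Giant step factor: 14^(-13) ≡ 140 (mod 151).
Scan 7·140^i mod 151 for i = 0, 1, …:
  i=0: 7   i=1: 74   i=2: 92   i=3: 45
Match at i=3, j=2: k = 3·13 + 2 = 41.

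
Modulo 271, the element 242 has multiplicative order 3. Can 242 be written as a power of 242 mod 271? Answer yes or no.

⟨242⟩ has order 3; its elements mod 271 are {1, 28, 242}.
242 is in this set.

yes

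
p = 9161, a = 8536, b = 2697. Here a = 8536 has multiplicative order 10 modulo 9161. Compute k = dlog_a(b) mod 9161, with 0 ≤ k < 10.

Successive powers of 8536 modulo 9161:
  8536^0=1  8536^1=8536  8536^2=5863  8536^3=25  8536^4=2697
So 8536^4 ≡ 2697 (mod 9161), giving k = 4.

4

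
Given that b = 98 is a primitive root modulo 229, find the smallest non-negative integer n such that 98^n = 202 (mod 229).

138

Baby-step giant-step with m = ceil(sqrt(228)) = 16.
Baby table (98^j mod 229 for j=0..15):
  0:1  1:98  2:215  3:2  4:196  5:201  6:4  7:163
  8:173  9:8  10:97  11:117  12:16  13:194  14:5  15:32
Giant step factor: 98^(-16) ≡ 193 (mod 229).
Scan 202·193^i mod 229 for i = 0, 1, …:
  i=0: 202   i=1: 56   i=2: 45   i=3: 212
  i=4: 154   i=5: 181   i=6: 125   i=7: 80
  i=8: 97
Match at i=8, j=10: n = 8·16 + 10 = 138.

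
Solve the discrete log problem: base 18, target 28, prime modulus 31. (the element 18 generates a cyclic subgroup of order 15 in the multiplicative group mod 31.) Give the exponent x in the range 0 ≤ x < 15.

11

Successive powers of 18 modulo 31:
  18^0=1  18^1=18  18^2=14  18^3=4  18^4=10  18^5=25
  18^6=16  18^7=9  18^8=7  18^9=2  18^10=5  18^11=28
So 18^11 ≡ 28 (mod 31), giving x = 11.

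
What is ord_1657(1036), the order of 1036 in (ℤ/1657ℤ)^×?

The order of 1036 must divide p − 1 = 1656 = 2^3 · 3^2 · 23.
Divisors: 1, 2, 3, 4, 6, 8, 9, 12, 18, 23, 24, 36, 46, 69, 72, 92, 138, 184, 207, 276, 414, 552, 828, 1656.
Check each in increasing order: 1036^1 ≡ 1036;  1036^2 ≡ 1217;  1036^3 ≡ 1492;  1036^4 ≡ 1388;  1036^6 ≡ 713;  1036^8 ≡ 1110;  1036^9 ≡ 2;  1036^12 ≡ 1327;  1036^18 ≡ 4;  1036^23 ≡ 425;  1036^24 ≡ 1195;  1036^36 ≡ 16;  1036^46 ≡ 12;  1036^69 ≡ 129;  1036^72 ≡ 256;  1036^92 ≡ 144;  1036^138 ≡ 71;  1036^184 ≡ 852;  1036^207 ≡ 874;  1036^276 ≡ 70;  1036^414 ≡ 1656;  1036^552 ≡ 1586;  1036^828 ≡ 1.
Smallest exponent giving 1 is 828.

828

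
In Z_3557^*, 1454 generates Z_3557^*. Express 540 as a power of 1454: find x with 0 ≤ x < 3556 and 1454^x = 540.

3070

Baby-step giant-step with m = ceil(sqrt(3556)) = 60.
Baby table (1454^j mod 3557 for j=0..59):
  0:1  1:1454  2:1258  3:834  4:3256  5:3414  6:1941  7:1513
  8:1676  9:359  10:2664  11:3440  12:618  13:2208  14:2018  15:3204
  16:2503  17:551  18:829  19:3100  20:681  21:1328  22:3018  23:2391
  24:1325  25:2213  26:2174  27:2380  28:3116  29:2603  30:114  31:2134
  32:1132  33:2594  34:1256  35:1483  36:740  37:1746  38:2543  39:1799
  40:1351  41:890  42:2869  43:2722  44:2404  45:2442  46:782  47:2345
  48:2024  49:1257  50:2937  51:1998  52:2580  53:2242  54:1656  55:3292
  56:2403  57:988  58:3081  59:1511
Giant step factor: 1454^(-60) ≡ 2994 (mod 3557).
Scan 540·2994^i mod 3557 for i = 0, 1, …:
  i=0: 540   i=1: 1882   i=2: 420   i=3: 1859
  i=4: 2698   i=5: 3422   i=6: 1308   i=7: 3452
  i=8: 2203   i=9: 1104     …   i=50: 1063
  i=51: 2664
Match at i=51, j=10: x = 51·60 + 10 = 3070.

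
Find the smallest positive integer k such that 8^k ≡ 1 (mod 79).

The order of 8 must divide p − 1 = 78 = 2 · 3 · 13.
Divisors: 1, 2, 3, 6, 13, 26, 39, 78.
Check each in increasing order: 8^1 ≡ 8;  8^2 ≡ 64;  8^3 ≡ 38;  8^6 ≡ 22;  8^13 ≡ 1.
Smallest exponent giving 1 is 13.

13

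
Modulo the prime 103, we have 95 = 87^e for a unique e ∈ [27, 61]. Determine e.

Compute 87^27 mod 103 = 39, then multiply by 87 repeatedly:
  87^27=39  87^28=97  87^29=96  87^30=9  87^31=62
  87^32=38  87^33=10  87^34=46  87^35=88  87^36=34
  87^37=74  87^38=52  87^39=95
Found 95 at exponent 39.

39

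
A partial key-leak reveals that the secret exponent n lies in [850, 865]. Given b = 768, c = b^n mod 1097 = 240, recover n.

860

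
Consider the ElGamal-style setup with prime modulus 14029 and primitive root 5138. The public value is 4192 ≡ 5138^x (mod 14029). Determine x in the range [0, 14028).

1559

Baby-step giant-step with m = ceil(sqrt(14028)) = 119.
Baby table (5138^j mod 14029 for j=0..118):
  0:1  1:5138  2:10495  3:9863  4:3346  5:6223  6:1683  7:5390
  8:574  9:3122  10:5689  11:7675  12:12660  13:8636  14:12070  15:7480
  16:6809  17:10345  18:10758  19:344  20:13847  21:4827  22:11883  23:646
  24:8304  25:3763  26:2332  27:1050  28:7764  29:6985  30:2748  31:6050
  32:10665  33:13525  34:5813  35:13482  36:9343  37:11125  38:6104  39:7537
  40:5066  41:5313  42:11789  43:8689  44:3804  45:2555  46:10475  47:5306
  48:3881  49:5369  50:4908  51:7191  52:9001  53:7554  54:8238  55:1351
  56:11112  57:9455  58:11392  59:3108  60:3902  61:1035  62:839  63:3879
  64:9122  65:11976  66:1494  67:2309  68:9137  69:4872  70:4600  71:9964
  72:3211  73:14  74:1787  75:6640  76:11821  77:4757  78:2948  79:9533
  80:5315  81:8036  82:1621  83:9501  84:9247  85:8892  86:8672  87:632
  88:6517  89:11152  90:4540  91:10322  92:4816  93:11481  94:11462  95:12043
  96:9044  97:4024  98:10595  99:4590  100:671  101:10493  102:13616  103:10414
  104:526  105:9020  106:6973  107:11237  108:6371  109:4541  110:1431  111:1282
  112:7315  113:779  114:4237  115:10727  116:9414  117:11169  118:7712
Giant step factor: 5138^(-119) ≡ 9024 (mod 14029).
Scan 4192·9024^i mod 14029 for i = 0, 1, …:
  i=0: 4192   i=1: 6424   i=2: 2348   i=3: 4562
  i=4: 6402   i=5: 226   i=6: 5219   i=7: 903
  i=8: 11852   i=9: 9381   i=10: 3158   i=11: 4893
  i=12: 5169   i=13: 12660
Match at i=13, j=12: x = 13·119 + 12 = 1559.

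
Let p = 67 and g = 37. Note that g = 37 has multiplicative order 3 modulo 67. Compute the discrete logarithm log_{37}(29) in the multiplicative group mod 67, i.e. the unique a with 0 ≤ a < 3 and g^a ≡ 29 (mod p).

Successive powers of 37 modulo 67:
  37^0=1  37^1=37  37^2=29
So 37^2 ≡ 29 (mod 67), giving a = 2.

2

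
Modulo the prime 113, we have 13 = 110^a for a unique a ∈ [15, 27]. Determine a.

22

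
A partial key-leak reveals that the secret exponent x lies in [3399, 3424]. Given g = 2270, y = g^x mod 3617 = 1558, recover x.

3422

Compute 2270^3399 mod 3617 = 1382, then multiply by 2270 repeatedly:
  2270^3399=1382  2270^3400=1201  2270^3401=2669  2270^3402=155  2270^3403=1001
  2270^3404=794  2270^3405=1114  2270^3406=497  2270^3407=3303  2270^3408=3386
  2270^3409=95  2270^3410=2247  2270^3411=720  2270^3412=3133  2270^3413=888
  2270^3414=1091  2270^3415=2542  2270^3416=1225  2270^3417=2894  2270^3418=908
  2270^3419=3087  2270^3420=1361  2270^3421=552  2270^3422=1558
Found 1558 at exponent 3422.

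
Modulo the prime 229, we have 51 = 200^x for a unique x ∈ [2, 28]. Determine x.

16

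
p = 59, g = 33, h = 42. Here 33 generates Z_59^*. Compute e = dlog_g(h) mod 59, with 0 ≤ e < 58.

45

Baby-step giant-step with m = ceil(sqrt(58)) = 8.
Baby table (33^j mod 59 for j=0..7):
  0:1  1:33  2:27  3:6  4:21  5:44  6:36  7:8
Giant step factor: 33^(-8) ≡ 19 (mod 59).
Scan 42·19^i mod 59 for i = 0, 1, …:
  i=0: 42   i=1: 31   i=2: 58   i=3: 40
  i=4: 52   i=5: 44
Match at i=5, j=5: e = 5·8 + 5 = 45.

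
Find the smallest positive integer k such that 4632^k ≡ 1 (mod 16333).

16332

The order of 4632 must divide p − 1 = 16332 = 2^2 · 3 · 1361.
Divisors: 1, 2, 3, 4, 6, 12, 1361, 2722, 4083, 5444, 8166, 16332.
Check each in increasing order: 4632^1 ≡ 4632;  4632^2 ≡ 10195;  4632^3 ≡ 4537;  4632^4 ≡ 11146;  4632^6 ≡ 4789;  4632^12 ≡ 2989;  4632^1361 ≡ 11098;  4632^2722 ≡ 14784;  4632^4083 ≡ 7847;  4632^5444 ≡ 14783;  4632^8166 ≡ 16332;  4632^16332 ≡ 1.
Smallest exponent giving 1 is 16332.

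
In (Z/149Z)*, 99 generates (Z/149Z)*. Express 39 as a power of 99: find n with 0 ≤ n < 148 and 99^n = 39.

12

Successive powers of 99 modulo 149:
  99^0=1  99^1=99  99^2=116  99^3=11  99^4=46  99^5=84
  99^6=121  99^7=59  99^8=30  99^9=139  99^10=53  99^11=32
  99^12=39
So 99^12 ≡ 39 (mod 149), giving n = 12.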